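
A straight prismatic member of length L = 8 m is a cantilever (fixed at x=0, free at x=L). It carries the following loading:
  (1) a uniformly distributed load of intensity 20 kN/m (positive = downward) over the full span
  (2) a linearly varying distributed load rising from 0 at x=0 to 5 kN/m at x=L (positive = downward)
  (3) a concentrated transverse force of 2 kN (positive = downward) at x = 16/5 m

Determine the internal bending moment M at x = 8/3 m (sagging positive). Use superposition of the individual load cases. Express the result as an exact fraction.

M(8/3) = -138032/405 kN·m

Load 1 — uniform load w=20 kN/m over full span:
  M_1 = -w(L-x)²/2 = -20·(8-(8/3))²/2 = -2560/9 kN·m
Load 2 — triangular load w₀=5 kN/m (0→w₀ over full span):
  M_2 = w₀Lx/2 - w₀L²/3 - w₀x³/(6L) = 5·8·(8/3)/2 - 5·8²/3 - 5·(8/3)³/(6·8) = -4480/81 kN·m
Load 3 — point force P=2 kN at a=16/5 m (b=L-a=24/5):
  M_3 = -P(a-x)  [x≤a] = -2·((16/5)-(8/3)) = -16/15 kN·m
Superposition: M = Σ M_i = -138032/405 kN·m ≈ -340.819753 kN·m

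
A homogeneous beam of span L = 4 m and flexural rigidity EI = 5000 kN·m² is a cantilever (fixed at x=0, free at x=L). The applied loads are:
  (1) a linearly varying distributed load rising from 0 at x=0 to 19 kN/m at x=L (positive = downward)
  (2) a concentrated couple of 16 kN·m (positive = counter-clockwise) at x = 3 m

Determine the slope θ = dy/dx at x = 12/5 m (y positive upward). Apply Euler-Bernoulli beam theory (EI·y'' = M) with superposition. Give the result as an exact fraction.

Load 1 — triangular load w₀=19 kN/m (0→w₀ over full span):
  θ_1 = (w₀Lx²/4-w₀L²x/3-w₀x⁴/(24L))/EI = (19·4·(12/5)²/4-19·4²·(12/5)/3-19·(12/5)⁴/(24·4))/5000 = -10963/390625 rad
Load 2 — applied couple M₀=16 kN·m at a=3 m (b=L-a=1):
  θ_2 = M₀x/EI  [x≤a] = 16·(12/5)/5000 = 24/3125 rad
Superposition: θ = Σ θ_i = -7963/390625 rad ≈ -0.020385 rad

θ(12/5) = -7963/390625 rad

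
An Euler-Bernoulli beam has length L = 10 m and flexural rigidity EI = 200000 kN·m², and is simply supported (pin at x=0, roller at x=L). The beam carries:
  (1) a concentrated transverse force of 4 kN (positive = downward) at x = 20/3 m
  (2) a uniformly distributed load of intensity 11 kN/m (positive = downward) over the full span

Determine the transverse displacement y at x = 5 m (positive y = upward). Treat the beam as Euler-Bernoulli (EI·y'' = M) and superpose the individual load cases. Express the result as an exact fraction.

Load 1 — point force P=4 kN at a=20/3 m (b=L-a=10/3):
  y_1 = -Pbx(L²-b²-x²)/(6LEI)  [x≤a] = -4·(10/3)·5·(10²-(10/3)²-5²)/(6·10·200000) = -23/64800 m
Load 2 — uniform load w=11 kN/m over full span:
  y_2 = -wx(L³-2Lx²+x³)/(24EI) = -11·5·(10³-2·10·5²+5³)/(24·200000) = -11/1536 m
Superposition: y = Σ y_i = -7793/1036800 m ≈ -0.007516 m

y(5) = -7793/1036800 m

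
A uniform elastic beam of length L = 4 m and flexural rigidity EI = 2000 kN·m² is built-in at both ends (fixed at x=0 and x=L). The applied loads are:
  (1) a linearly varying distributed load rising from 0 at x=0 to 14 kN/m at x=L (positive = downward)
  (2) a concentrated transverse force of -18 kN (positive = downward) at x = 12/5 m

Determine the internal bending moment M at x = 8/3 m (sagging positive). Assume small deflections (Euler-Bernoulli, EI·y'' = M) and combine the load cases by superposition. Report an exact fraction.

M(8/3) = -13288/10125 kN·m

Load 1 — triangular load w₀=14 kN/m (0→w₀ over full span):
  M_1 = 3w₀Lx/20 - w₀L²/30 - w₀x³/(6L) = 3·14·4·(8/3)/20 - 14·4²/30 - 14·(8/3)³/(6·4) = 1568/405 kN·m
Load 2 — point force P=-18 kN at a=12/5 m (b=L-a=8/5):
  M_2 = Pa²(a+3b)(L-x)/L³ - Pa²b/L²  [x>a] = (-18)·(12/5)²·((12/5)+3·(8/5))·(4-(8/3))/4³ - (-18)·(12/5)²·(8/5)/4² = -648/125 kN·m
Superposition: M = Σ M_i = -13288/10125 kN·m ≈ -1.312395 kN·m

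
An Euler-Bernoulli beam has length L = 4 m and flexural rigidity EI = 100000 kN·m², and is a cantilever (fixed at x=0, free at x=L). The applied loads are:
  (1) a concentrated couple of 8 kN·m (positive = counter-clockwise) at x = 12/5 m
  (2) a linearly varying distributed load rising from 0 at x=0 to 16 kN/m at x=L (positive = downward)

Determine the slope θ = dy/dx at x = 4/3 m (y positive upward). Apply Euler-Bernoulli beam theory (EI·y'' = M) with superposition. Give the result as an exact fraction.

θ(4/3) = -571/759375 rad

Load 1 — applied couple M₀=8 kN·m at a=12/5 m (b=L-a=8/5):
  θ_1 = M₀x/EI  [x≤a] = 8·(4/3)/100000 = 1/9375 rad
Load 2 — triangular load w₀=16 kN/m (0→w₀ over full span):
  θ_2 = (w₀Lx²/4-w₀L²x/3-w₀x⁴/(24L))/EI = (16·4·(4/3)²/4-16·4²·(4/3)/3-16·(4/3)⁴/(24·4))/100000 = -652/759375 rad
Superposition: θ = Σ θ_i = -571/759375 rad ≈ -0.000752 rad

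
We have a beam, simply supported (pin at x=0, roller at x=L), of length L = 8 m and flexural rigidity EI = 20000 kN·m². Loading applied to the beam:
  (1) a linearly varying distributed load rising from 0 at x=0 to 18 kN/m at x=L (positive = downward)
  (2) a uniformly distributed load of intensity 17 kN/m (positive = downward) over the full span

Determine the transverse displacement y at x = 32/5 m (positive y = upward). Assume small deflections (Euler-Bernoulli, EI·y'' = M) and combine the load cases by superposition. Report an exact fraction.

y(32/5) = -1227712/29296875 m

Load 1 — triangular load w₀=18 kN/m (0→w₀ over full span):
  y_1 = -w₀x(7L⁴-10L²x²+3x⁴)/(360LEI) = -18·(32/5)·(7·8⁴-10·8²·(32/5)²+3·(32/5)⁴)/(360·8·20000) = -146304/9765625 m
Load 2 — uniform load w=17 kN/m over full span:
  y_2 = -wx(L³-2Lx²+x³)/(24EI) = -17·(32/5)·(8³-2·8·(32/5)²+(32/5)³)/(24·20000) = -31552/1171875 m
Superposition: y = Σ y_i = -1227712/29296875 m ≈ -0.041906 m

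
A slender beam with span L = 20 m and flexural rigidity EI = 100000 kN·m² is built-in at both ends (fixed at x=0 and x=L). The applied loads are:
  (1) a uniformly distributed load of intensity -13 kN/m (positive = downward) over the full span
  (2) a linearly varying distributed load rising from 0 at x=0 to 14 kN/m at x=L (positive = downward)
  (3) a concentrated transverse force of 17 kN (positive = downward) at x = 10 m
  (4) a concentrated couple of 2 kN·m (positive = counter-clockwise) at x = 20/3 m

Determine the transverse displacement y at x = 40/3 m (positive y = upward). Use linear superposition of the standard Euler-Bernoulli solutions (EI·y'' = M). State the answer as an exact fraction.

y(40/3) = 1903/145800 m

Load 1 — uniform load w=-13 kN/m over full span:
  y_1 = -wx²(L-x)²/(24EI) = -(-13)·(40/3)²·(20-(40/3))²/(24·100000) = 52/1215 m
Load 2 — triangular load w₀=14 kN/m (0→w₀ over full span):
  y_2 = -w₀x²(L-x)²(x+2L)/(120LEI) = -14·(40/3)²·(20-(40/3))²·((40/3)+2·20)/(120·20·100000) = -448/18225 m
Load 3 — point force P=17 kN at a=10 m (b=L-a=10):
  y_3 = -Pa²(L-x)²(3bL-(3b+a)(L-x))/(6L³EI)  [x>a] = -17·10²·(20-(40/3))²·(3·10·20-(3·10+10)·(20-(40/3)))/(6·20³·100000) = -17/3240 m
Load 4 — applied couple M₀=2 kN·m at a=20/3 m (b=L-a=40/3):
  y_4 = (R_Ax³/6 - M_Ax²/2 - M₀(x-a)²/2)/EI  [x>a] with R_A=2/15, M_A=0 = ((2/15)·(40/3)³/6 - 0·(40/3)²/2 - 2·((40/3)-(20/3))²/2)/100000 = 1/12150 m
Superposition: y = Σ y_i = 1903/145800 m ≈ 0.013052 m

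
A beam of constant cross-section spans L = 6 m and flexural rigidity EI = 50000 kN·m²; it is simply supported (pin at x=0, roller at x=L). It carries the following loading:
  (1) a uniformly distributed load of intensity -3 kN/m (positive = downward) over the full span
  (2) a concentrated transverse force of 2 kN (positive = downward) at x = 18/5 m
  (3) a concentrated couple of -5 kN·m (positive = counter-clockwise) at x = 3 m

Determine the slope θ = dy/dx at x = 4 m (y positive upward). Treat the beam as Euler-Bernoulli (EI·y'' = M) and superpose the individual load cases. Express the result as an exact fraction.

θ(4) = -16813/75000000 rad

Load 1 — uniform load w=-3 kN/m over full span:
  θ_1 = -w(L³-6Lx²+4x³)/(24EI) = -(-3)·(6³-6·6·4²+4·4³)/(24·50000) = -13/50000 rad
Load 2 — point force P=2 kN at a=18/5 m (b=L-a=12/5):
  θ_2 = -Pa(2L²-6Lx+3x²+a²)/(6LEI)  [x>a] = -2·(18/5)·(2·6²-6·6·4+3·4²+(18/5)²)/(6·6·50000) = 69/1562500 rad
Load 3 — applied couple M₀=-5 kN·m at a=3 m (b=L-a=3):
  θ_3 = (M₀x²/(2L)-M₀(x-a)+C₁)/EI  [x>a] with C₁=M₀(3b²-L²)/(6L)=5/4 = ((-5)·4²/(2·6)-(-5)·(4-3)+(5/4))/50000 = -1/120000 rad
Superposition: θ = Σ θ_i = -16813/75000000 rad ≈ -0.000224 rad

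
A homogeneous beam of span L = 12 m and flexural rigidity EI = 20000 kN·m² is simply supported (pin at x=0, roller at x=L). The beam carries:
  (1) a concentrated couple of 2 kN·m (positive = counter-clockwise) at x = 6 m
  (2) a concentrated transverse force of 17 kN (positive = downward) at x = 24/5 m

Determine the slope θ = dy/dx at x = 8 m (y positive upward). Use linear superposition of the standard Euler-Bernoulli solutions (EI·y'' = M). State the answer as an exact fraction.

θ(8) = 31133/7500000 rad

Load 1 — applied couple M₀=2 kN·m at a=6 m (b=L-a=6):
  θ_1 = (M₀x²/(2L)-M₀(x-a)+C₁)/EI  [x>a] with C₁=M₀(3b²-L²)/(6L)=-1 = (2·8²/(2·12)-2·(8-6)+(-1))/20000 = 1/60000 rad
Load 2 — point force P=17 kN at a=24/5 m (b=L-a=36/5):
  θ_2 = -Pa(2L²-6Lx+3x²+a²)/(6LEI)  [x>a] = -17·(24/5)·(2·12²-6·12·8+3·8²+(24/5)²)/(6·12·20000) = 323/78125 rad
Superposition: θ = Σ θ_i = 31133/7500000 rad ≈ 0.004151 rad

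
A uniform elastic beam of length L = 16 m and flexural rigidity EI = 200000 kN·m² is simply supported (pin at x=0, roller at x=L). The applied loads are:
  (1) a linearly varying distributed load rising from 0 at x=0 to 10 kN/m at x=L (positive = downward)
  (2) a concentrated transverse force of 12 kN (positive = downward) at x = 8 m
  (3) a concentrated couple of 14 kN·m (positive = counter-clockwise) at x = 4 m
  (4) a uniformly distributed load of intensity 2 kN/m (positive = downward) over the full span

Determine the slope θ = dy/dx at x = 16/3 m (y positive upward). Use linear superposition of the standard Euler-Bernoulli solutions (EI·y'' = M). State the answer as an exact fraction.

Load 1 — triangular load w₀=10 kN/m (0→w₀ over full span):
  θ_1 = -w₀(7L⁴-30L²x²+15x⁴)/(360LEI) = -10·(7·16⁴-30·16²·(16/3)²+15·(16/3)⁴)/(360·16·200000) = -1664/759375 rad
Load 2 — point force P=12 kN at a=8 m (b=L-a=8):
  θ_2 = -Pb(L²-b²-3x²)/(6LEI)  [x≤a] = -12·8·(16²-8²-3·(16/3)²)/(6·16·200000) = -1/1875 rad
Load 3 — applied couple M₀=14 kN·m at a=4 m (b=L-a=12):
  θ_3 = (M₀x²/(2L)-M₀(x-a)+C₁)/EI  [x>a] with C₁=M₀(3b²-L²)/(6L)=77/3 = (14·(16/3)²/(2·16)-14·((16/3)-4)+(77/3))/200000 = 7/72000 rad
Load 4 — uniform load w=2 kN/m over full span:
  θ_4 = -w(L³-6Lx²+4x³)/(24EI) = -2·(16³-6·16·(16/3)²+4·(16/3)³)/(24·200000) = -208/253125 rad
Superposition: θ = Σ θ_i = -167627/48600000 rad ≈ -0.003449 rad

θ(16/3) = -167627/48600000 rad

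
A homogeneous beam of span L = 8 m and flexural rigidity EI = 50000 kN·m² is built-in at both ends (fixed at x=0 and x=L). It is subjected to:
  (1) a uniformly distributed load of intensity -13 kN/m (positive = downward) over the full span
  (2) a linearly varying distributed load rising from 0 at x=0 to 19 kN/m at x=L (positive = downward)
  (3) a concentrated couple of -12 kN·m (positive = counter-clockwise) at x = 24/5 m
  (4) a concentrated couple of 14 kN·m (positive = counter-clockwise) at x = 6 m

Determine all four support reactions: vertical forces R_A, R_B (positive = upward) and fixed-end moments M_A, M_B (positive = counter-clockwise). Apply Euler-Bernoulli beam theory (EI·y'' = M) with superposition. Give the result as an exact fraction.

R_A = -23513/800 kN, M_A = -5653/200 kN·m, R_B = 1113/800 kN, M_B = 2681/600 kN·m

Load 1 — uniform load w=-13 kN/m over full span:
  R_A = wL/2 = (-13)·8/2 = -52 kN
  M_A = wL²/12 = (-13)·8²/12 = -208/3 kN·m
  R_B = wL/2 = (-13)·8/2 = -52 kN
  M_B = -wL²/12 = -(-13)·8²/12 = 208/3 kN·m
Load 2 — triangular load w₀=19 kN/m (0→w₀ over full span):
  R_A = 3w₀L/20 = 3·19·8/20 = 114/5 kN
  M_A = w₀L²/30 = 19·8²/30 = 608/15 kN·m
  R_B = 7w₀L/20 = 7·19·8/20 = 266/5 kN
  M_B = -w₀L²/20 = -19·8²/20 = -304/5 kN·m
Load 3 — applied couple M₀=-12 kN·m at a=24/5 m (b=L-a=16/5):
  R_A = 6M₀ab/L³ = 6·(-12)·(24/5)·(16/5)/8³ = -54/25 kN
  M_A = M₀b(2a-b)/L² = (-12)·(16/5)·(2·(24/5)-(16/5))/8² = -96/25 kN·m
  R_B = -6M₀ab/L³ = -6·(-12)·(24/5)·(16/5)/8³ = 54/25 kN
  M_B = M₀a(2b-a)/L² = (-12)·(24/5)·(2·(16/5)-(24/5))/8² = -36/25 kN·m
Load 4 — applied couple M₀=14 kN·m at a=6 m (b=L-a=2):
  R_A = 6M₀ab/L³ = 6·14·6·2/8³ = 63/32 kN
  M_A = M₀b(2a-b)/L² = 14·2·(2·6-2)/8² = 35/8 kN·m
  R_B = -6M₀ab/L³ = -6·14·6·2/8³ = -63/32 kN
  M_B = M₀a(2b-a)/L² = 14·6·(2·2-6)/8² = -21/8 kN·m
Superposition: R_A = -23513/800 kN, M_A = -5653/200 kN·m, R_B = 1113/800 kN, M_B = 2681/600 kN·m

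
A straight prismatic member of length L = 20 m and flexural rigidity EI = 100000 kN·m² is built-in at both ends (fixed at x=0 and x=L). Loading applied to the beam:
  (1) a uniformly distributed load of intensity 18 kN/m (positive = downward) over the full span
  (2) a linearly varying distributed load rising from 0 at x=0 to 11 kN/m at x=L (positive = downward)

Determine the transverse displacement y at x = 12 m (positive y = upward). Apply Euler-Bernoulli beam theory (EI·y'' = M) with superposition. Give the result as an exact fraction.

y(12) = -7116/78125 m

Load 1 — uniform load w=18 kN/m over full span:
  y_1 = -wx²(L-x)²/(24EI) = -18·12²·(20-12)²/(24·100000) = -216/3125 m
Load 2 — triangular load w₀=11 kN/m (0→w₀ over full span):
  y_2 = -w₀x²(L-x)²(x+2L)/(120LEI) = -11·12²·(20-12)²·(12+2·20)/(120·20·100000) = -1716/78125 m
Superposition: y = Σ y_i = -7116/78125 m ≈ -0.091085 m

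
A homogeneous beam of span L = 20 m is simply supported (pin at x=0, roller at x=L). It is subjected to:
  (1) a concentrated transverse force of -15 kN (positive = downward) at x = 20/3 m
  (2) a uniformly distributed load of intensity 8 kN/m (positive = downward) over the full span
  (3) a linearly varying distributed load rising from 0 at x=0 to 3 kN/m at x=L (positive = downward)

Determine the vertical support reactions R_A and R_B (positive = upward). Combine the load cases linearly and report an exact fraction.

R_A = 80 kN, R_B = 95 kN

Load 1 — point force P=-15 kN at a=20/3 m (b=L-a=40/3):
  R_A = Pb/L = (-15)·(40/3)/20 = -10 kN
  R_B = Pa/L = (-15)·(20/3)/20 = -5 kN
Load 2 — uniform load w=8 kN/m over full span:
  R_A = wL/2 = 8·20/2 = 80 kN
  R_B = wL/2 = 8·20/2 = 80 kN
Load 3 — triangular load w₀=3 kN/m (0→w₀ over full span):
  R_A = w₀L/6 = 3·20/6 = 10 kN
  R_B = w₀L/3 = 3·20/3 = 20 kN
Superposition: R_A = 80 kN, R_B = 95 kN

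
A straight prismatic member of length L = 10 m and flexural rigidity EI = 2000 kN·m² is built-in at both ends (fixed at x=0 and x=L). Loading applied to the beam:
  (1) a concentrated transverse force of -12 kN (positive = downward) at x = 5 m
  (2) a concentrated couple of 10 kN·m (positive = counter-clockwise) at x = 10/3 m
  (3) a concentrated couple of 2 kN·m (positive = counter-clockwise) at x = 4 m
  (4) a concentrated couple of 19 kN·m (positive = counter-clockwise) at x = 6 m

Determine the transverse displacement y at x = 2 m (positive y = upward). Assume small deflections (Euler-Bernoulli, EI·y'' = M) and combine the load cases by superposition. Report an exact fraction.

y(2) = 8533/1125000 m

Load 1 — point force P=-12 kN at a=5 m (b=L-a=5):
  y_1 = -Pb²x²(3aL-(3a+b)x)/(6L³EI)  [x≤a] = -(-12)·5²·2²·(3·5·10-(3·5+5)·2)/(6·10³·2000) = 11/1000 m
Load 2 — applied couple M₀=10 kN·m at a=10/3 m (b=L-a=20/3):
  y_2 = (R_Ax³/6 - M_Ax²/2)/EI  [x≤a] with R_A=4/3, M_A=0 = ((4/3)·2³/6 - 0·2²/2)/2000 = 1/1125 m
Load 3 — applied couple M₀=2 kN·m at a=4 m (b=L-a=6):
  y_3 = (R_Ax³/6 - M_Ax²/2)/EI  [x≤a] with R_A=36/125, M_A=6/25 = ((36/125)·2³/6 - (6/25)·2²/2)/2000 = -3/62500 m
Load 4 — applied couple M₀=19 kN·m at a=6 m (b=L-a=4):
  y_4 = (R_Ax³/6 - M_Ax²/2)/EI  [x≤a] with R_A=342/125, M_A=152/25 = ((342/125)·2³/6 - (152/25)·2²/2)/2000 = -133/31250 m
Superposition: y = Σ y_i = 8533/1125000 m ≈ 0.007585 m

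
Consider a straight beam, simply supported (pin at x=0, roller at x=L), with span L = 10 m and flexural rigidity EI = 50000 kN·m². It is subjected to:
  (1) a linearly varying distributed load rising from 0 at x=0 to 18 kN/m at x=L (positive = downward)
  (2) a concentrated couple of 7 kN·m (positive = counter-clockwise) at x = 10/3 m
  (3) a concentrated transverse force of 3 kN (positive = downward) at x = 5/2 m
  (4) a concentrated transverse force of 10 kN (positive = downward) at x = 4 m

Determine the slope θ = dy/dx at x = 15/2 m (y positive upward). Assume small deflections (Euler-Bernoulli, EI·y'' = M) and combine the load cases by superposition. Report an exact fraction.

Load 1 — triangular load w₀=18 kN/m (0→w₀ over full span):
  θ_1 = -w₀(7L⁴-30L²x²+15x⁴)/(360LEI) = -18·(7·10⁴-30·10²·(15/2)²+15·(15/2)⁴)/(360·10·50000) = 1313/256000 rad
Load 2 — applied couple M₀=7 kN·m at a=10/3 m (b=L-a=20/3):
  θ_2 = (M₀x²/(2L)-M₀(x-a)+C₁)/EI  [x>a] with C₁=M₀(3b²-L²)/(6L)=35/9 = (7·(15/2)²/(2·10)-7·((15/2)-(10/3))+(35/9))/50000 = -161/1440000 rad
Load 3 — point force P=3 kN at a=5/2 m (b=L-a=15/2):
  θ_3 = -Pa(2L²-6Lx+3x²+a²)/(6LEI)  [x>a] = -3·(5/2)·(2·10²-6·10·(15/2)+3·(15/2)²+(5/2)²)/(6·10·50000) = 3/16000 rad
Load 4 — point force P=10 kN at a=4 m (b=L-a=6):
  θ_4 = -Pa(2L²-6Lx+3x²+a²)/(6LEI)  [x>a] = -10·4·(2·10²-6·10·(15/2)+3·(15/2)²+4²)/(6·10·50000) = 87/100000 rad
Superposition: θ = Σ θ_i = 349897/57600000 rad ≈ 0.006075 rad

θ(15/2) = 349897/57600000 rad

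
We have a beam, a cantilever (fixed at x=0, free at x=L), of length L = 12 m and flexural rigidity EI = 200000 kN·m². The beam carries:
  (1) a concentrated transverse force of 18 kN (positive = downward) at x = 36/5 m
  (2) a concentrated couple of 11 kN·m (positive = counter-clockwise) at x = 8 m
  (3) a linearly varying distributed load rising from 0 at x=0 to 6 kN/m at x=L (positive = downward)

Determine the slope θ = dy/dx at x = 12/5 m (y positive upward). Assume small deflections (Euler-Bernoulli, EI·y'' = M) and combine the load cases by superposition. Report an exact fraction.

Load 1 — point force P=18 kN at a=36/5 m (b=L-a=24/5):
  θ_1 = -Px(2a-x)/(2EI)  [x≤a] = -18·(12/5)·(2·(36/5)-(12/5))/(2·200000) = -81/62500 rad
Load 2 — applied couple M₀=11 kN·m at a=8 m (b=L-a=4):
  θ_2 = M₀x/EI  [x≤a] = 11·(12/5)/200000 = 33/250000 rad
Load 3 — triangular load w₀=6 kN/m (0→w₀ over full span):
  θ_3 = (w₀Lx²/4-w₀L²x/3-w₀x⁴/(24L))/EI = (6·12·(12/5)²/4-6·12²·(12/5)/3-6·(12/5)⁴/(24·12))/200000 = -22977/7812500 rad
Superposition: θ = Σ θ_i = -128283/31250000 rad ≈ -0.004105 rad

θ(12/5) = -128283/31250000 rad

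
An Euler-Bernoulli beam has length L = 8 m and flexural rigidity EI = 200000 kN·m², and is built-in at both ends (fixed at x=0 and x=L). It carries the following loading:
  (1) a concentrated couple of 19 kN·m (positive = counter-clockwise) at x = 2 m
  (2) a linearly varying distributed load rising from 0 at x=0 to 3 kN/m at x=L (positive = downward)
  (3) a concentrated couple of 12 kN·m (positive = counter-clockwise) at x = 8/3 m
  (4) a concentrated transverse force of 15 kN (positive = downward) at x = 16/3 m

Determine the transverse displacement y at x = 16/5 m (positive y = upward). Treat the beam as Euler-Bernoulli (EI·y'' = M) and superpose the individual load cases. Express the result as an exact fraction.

y(16/5) = -2122109/42187500000 m

Load 1 — applied couple M₀=19 kN·m at a=2 m (b=L-a=6):
  y_1 = (R_Ax³/6 - M_Ax²/2 - M₀(x-a)²/2)/EI  [x>a] with R_A=171/64, M_A=-57/16 = ((171/64)·(16/5)³/6 - (-57/16)·(16/5)²/2 - 19·((16/5)-2)²/2)/200000 = 1197/12500000 m
Load 2 — triangular load w₀=3 kN/m (0→w₀ over full span):
  y_2 = -w₀x²(L-x)²(x+2L)/(120LEI) = -3·(16/5)²·(8-(16/5))²·((16/5)+2·8)/(120·8·200000) = -3456/48828125 m
Load 3 — applied couple M₀=12 kN·m at a=8/3 m (b=L-a=16/3):
  y_3 = (R_Ax³/6 - M_Ax²/2 - M₀(x-a)²/2)/EI  [x>a] with R_A=2, M_A=0 = (2·(16/5)³/6 - 0·(16/5)²/2 - 12·((16/5)-(8/3))²/2)/200000 = 18/390625 m
Load 4 — point force P=15 kN at a=16/3 m (b=L-a=8/3):
  y_4 = -Pb²x²(3aL-(3a+b)x)/(6L³EI)  [x≤a] = -15·(8/3)²·(16/5)²·(3·(16/3)·8-(3·(16/3)+(8/3))·(16/5))/(6·8³·200000) = -256/2109375 m
Superposition: y = Σ y_i = -2122109/42187500000 m ≈ -0.000050 m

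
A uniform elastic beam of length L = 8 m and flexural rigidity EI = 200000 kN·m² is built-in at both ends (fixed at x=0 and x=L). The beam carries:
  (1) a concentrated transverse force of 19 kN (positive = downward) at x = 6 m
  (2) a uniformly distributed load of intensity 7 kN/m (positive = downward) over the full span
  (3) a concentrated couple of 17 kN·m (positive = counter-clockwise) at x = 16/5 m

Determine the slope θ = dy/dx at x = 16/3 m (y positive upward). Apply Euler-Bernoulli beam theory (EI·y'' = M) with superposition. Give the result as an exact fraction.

θ(16/3) = 23003/202500000 rad

Load 1 — point force P=19 kN at a=6 m (b=L-a=2):
  θ_1 = -Pb²x(2aL-(3a+b)x)/(2L³EI)  [x≤a] = -19·2²·(16/3)·(2·6·8-(3·6+2)·(16/3))/(2·8³·200000) = 19/900000 rad
Load 2 — uniform load w=7 kN/m over full span:
  θ_2 = -wx(L-x)(L-2x)/(12EI) = -7·(16/3)·(8-(16/3))·(8-2·(16/3))/(12·200000) = 28/253125 rad
Load 3 — applied couple M₀=17 kN·m at a=16/5 m (b=L-a=24/5):
  θ_3 = (R_Ax²/2 - M_Ax - M₀(x-a))/EI  [x>a] with R_A=153/50, M_A=51/25 = ((153/50)·(16/3)²/2 - (51/25)·(16/3) - 17·((16/3)-(16/5)))/200000 = -17/937500 rad
Superposition: θ = Σ θ_i = 23003/202500000 rad ≈ 0.000114 rad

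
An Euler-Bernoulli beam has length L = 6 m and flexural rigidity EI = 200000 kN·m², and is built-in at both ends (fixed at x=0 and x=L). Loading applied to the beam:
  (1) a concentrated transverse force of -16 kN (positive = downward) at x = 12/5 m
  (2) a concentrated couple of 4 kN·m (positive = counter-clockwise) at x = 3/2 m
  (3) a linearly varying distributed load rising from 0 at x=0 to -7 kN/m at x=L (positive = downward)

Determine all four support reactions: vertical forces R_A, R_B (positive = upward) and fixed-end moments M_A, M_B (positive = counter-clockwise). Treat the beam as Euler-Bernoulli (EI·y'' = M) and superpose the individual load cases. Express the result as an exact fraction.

Load 1 — point force P=-16 kN at a=12/5 m (b=L-a=18/5):
  R_A = Pb²(3a+b)/L³ = (-16)·(18/5)²·(3·(12/5)+(18/5))/6³ = -1296/125 kN
  M_A = Pab²/L² = (-16)·(12/5)·(18/5)²/6² = -1728/125 kN·m
  R_B = Pa²(a+3b)/L³ = (-16)·(12/5)²·((12/5)+3·(18/5))/6³ = -704/125 kN
  M_B = -Pa²b/L² = -(-16)·(12/5)²·(18/5)/6² = 1152/125 kN·m
Load 2 — applied couple M₀=4 kN·m at a=3/2 m (b=L-a=9/2):
  R_A = 6M₀ab/L³ = 6·4·(3/2)·(9/2)/6³ = 3/4 kN
  M_A = M₀b(2a-b)/L² = 4·(9/2)·(2·(3/2)-(9/2))/6² = -3/4 kN·m
  R_B = -6M₀ab/L³ = -6·4·(3/2)·(9/2)/6³ = -3/4 kN
  M_B = M₀a(2b-a)/L² = 4·(3/2)·(2·(9/2)-(3/2))/6² = 5/4 kN·m
Load 3 — triangular load w₀=-7 kN/m (0→w₀ over full span):
  R_A = 3w₀L/20 = 3·(-7)·6/20 = -63/10 kN
  M_A = w₀L²/30 = (-7)·6²/30 = -42/5 kN·m
  R_B = 7w₀L/20 = 7·(-7)·6/20 = -147/10 kN
  M_B = -w₀L²/20 = -(-7)·6²/20 = 63/5 kN·m
Superposition: R_A = -7959/500 kN, M_A = -11487/500 kN·m, R_B = -10541/500 kN, M_B = 11533/500 kN·m

R_A = -7959/500 kN, M_A = -11487/500 kN·m, R_B = -10541/500 kN, M_B = 11533/500 kN·m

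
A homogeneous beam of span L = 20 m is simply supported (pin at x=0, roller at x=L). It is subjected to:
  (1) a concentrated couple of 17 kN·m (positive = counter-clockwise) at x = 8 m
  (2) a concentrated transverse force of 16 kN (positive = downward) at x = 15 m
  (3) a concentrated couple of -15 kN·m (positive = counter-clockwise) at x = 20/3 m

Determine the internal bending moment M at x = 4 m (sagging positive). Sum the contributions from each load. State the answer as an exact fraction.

M(4) = 82/5 kN·m

Load 1 — applied couple M₀=17 kN·m at a=8 m (b=L-a=12):
  M_1 = M₀x/L  [x≤a] = 17·4/20 = 17/5 kN·m
Load 2 — point force P=16 kN at a=15 m (b=L-a=5):
  M_2 = Pbx/L  [x≤a] = 16·5·4/20 = 16 kN·m
Load 3 — applied couple M₀=-15 kN·m at a=20/3 m (b=L-a=40/3):
  M_3 = M₀x/L  [x≤a] = (-15)·4/20 = -3 kN·m
Superposition: M = Σ M_i = 82/5 kN·m ≈ 16.400000 kN·m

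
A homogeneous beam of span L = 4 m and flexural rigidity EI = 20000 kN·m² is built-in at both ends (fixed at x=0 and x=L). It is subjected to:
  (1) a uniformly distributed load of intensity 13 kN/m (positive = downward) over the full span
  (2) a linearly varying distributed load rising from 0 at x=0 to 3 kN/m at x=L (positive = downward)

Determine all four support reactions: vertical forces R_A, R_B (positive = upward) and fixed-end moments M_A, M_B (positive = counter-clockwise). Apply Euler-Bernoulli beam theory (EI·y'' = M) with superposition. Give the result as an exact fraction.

R_A = 139/5 kN, M_A = 284/15 kN·m, R_B = 151/5 kN, M_B = -296/15 kN·m

Load 1 — uniform load w=13 kN/m over full span:
  R_A = wL/2 = 13·4/2 = 26 kN
  M_A = wL²/12 = 13·4²/12 = 52/3 kN·m
  R_B = wL/2 = 13·4/2 = 26 kN
  M_B = -wL²/12 = -13·4²/12 = -52/3 kN·m
Load 2 — triangular load w₀=3 kN/m (0→w₀ over full span):
  R_A = 3w₀L/20 = 3·3·4/20 = 9/5 kN
  M_A = w₀L²/30 = 3·4²/30 = 8/5 kN·m
  R_B = 7w₀L/20 = 7·3·4/20 = 21/5 kN
  M_B = -w₀L²/20 = -3·4²/20 = -12/5 kN·m
Superposition: R_A = 139/5 kN, M_A = 284/15 kN·m, R_B = 151/5 kN, M_B = -296/15 kN·m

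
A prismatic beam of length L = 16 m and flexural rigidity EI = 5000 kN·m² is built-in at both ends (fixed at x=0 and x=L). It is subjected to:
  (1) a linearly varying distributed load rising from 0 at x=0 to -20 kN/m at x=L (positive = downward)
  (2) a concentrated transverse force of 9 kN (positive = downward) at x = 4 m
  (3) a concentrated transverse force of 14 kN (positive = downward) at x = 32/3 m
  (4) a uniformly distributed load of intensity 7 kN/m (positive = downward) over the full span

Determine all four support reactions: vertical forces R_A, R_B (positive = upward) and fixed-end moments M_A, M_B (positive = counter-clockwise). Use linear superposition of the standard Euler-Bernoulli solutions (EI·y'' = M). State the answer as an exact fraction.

R_A = 16609/864 kN, M_A = 1675/108 kN·m, R_B = -38209/864 kN, M_B = 7207/108 kN·m

Load 1 — triangular load w₀=-20 kN/m (0→w₀ over full span):
  R_A = 3w₀L/20 = 3·(-20)·16/20 = -48 kN
  M_A = w₀L²/30 = (-20)·16²/30 = -512/3 kN·m
  R_B = 7w₀L/20 = 7·(-20)·16/20 = -112 kN
  M_B = -w₀L²/20 = -(-20)·16²/20 = 256 kN·m
Load 2 — point force P=9 kN at a=4 m (b=L-a=12):
  R_A = Pb²(3a+b)/L³ = 9·12²·(3·4+12)/16³ = 243/32 kN
  M_A = Pab²/L² = 9·4·12²/16² = 81/4 kN·m
  R_B = Pa²(a+3b)/L³ = 9·4²·(4+3·12)/16³ = 45/32 kN
  M_B = -Pa²b/L² = -9·4²·12/16² = -27/4 kN·m
Load 3 — point force P=14 kN at a=32/3 m (b=L-a=16/3):
  R_A = Pb²(3a+b)/L³ = 14·(16/3)²·(3·(32/3)+(16/3))/16³ = 98/27 kN
  M_A = Pab²/L² = 14·(32/3)·(16/3)²/16² = 448/27 kN·m
  R_B = Pa²(a+3b)/L³ = 14·(32/3)²·((32/3)+3·(16/3))/16³ = 280/27 kN
  M_B = -Pa²b/L² = -14·(32/3)²·(16/3)/16² = -896/27 kN·m
Load 4 — uniform load w=7 kN/m over full span:
  R_A = wL/2 = 7·16/2 = 56 kN
  M_A = wL²/12 = 7·16²/12 = 448/3 kN·m
  R_B = wL/2 = 7·16/2 = 56 kN
  M_B = -wL²/12 = -7·16²/12 = -448/3 kN·m
Superposition: R_A = 16609/864 kN, M_A = 1675/108 kN·m, R_B = -38209/864 kN, M_B = 7207/108 kN·m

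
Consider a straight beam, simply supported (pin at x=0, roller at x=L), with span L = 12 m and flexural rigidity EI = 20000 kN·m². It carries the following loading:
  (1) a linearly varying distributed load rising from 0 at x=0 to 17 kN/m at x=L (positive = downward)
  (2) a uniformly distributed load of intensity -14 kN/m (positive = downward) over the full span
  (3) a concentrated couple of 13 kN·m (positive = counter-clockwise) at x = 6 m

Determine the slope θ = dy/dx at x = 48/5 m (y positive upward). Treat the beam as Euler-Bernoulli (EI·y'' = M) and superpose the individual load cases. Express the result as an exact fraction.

Load 1 — triangular load w₀=17 kN/m (0→w₀ over full span):
  θ_1 = -w₀(7L⁴-30L²x²+15x⁴)/(360LEI) = -17·(7·12⁴-30·12²·(48/5)²+15·(48/5)⁴)/(360·12·20000) = 38607/1562500 rad
Load 2 — uniform load w=-14 kN/m over full span:
  θ_2 = -w(L³-6Lx²+4x³)/(24EI) = -(-14)·(12³-6·12·(48/5)²+4·(48/5)³)/(24·20000) = -6237/156250 rad
Load 3 — applied couple M₀=13 kN·m at a=6 m (b=L-a=6):
  θ_3 = (M₀x²/(2L)-M₀(x-a)+C₁)/EI  [x>a] with C₁=M₀(3b²-L²)/(6L)=-13/2 = (13·(48/5)²/(2·12)-13·((48/5)-6)+(-13/2))/20000 = -169/1000000 rad
Superposition: θ = Σ θ_i = -384433/25000000 rad ≈ -0.015377 rad

θ(48/5) = -384433/25000000 rad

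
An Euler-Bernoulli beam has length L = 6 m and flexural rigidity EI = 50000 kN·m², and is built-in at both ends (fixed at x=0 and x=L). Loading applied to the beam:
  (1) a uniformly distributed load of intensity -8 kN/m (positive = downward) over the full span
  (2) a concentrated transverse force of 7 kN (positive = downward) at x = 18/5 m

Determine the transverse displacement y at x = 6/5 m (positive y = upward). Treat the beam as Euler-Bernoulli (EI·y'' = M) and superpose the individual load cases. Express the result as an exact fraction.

y(6/5) = 8658/48828125 m

Load 1 — uniform load w=-8 kN/m over full span:
  y_1 = -wx²(L-x)²/(24EI) = -(-8)·(6/5)²·(6-(6/5))²/(24·50000) = 432/1953125 m
Load 2 — point force P=7 kN at a=18/5 m (b=L-a=12/5):
  y_2 = -Pb²x²(3aL-(3a+b)x)/(6L³EI)  [x≤a] = -7·(12/5)²·(6/5)²·(3·(18/5)·6-(3·(18/5)+(12/5))·(6/5))/(6·6³·50000) = -2142/48828125 m
Superposition: y = Σ y_i = 8658/48828125 m ≈ 0.000177 m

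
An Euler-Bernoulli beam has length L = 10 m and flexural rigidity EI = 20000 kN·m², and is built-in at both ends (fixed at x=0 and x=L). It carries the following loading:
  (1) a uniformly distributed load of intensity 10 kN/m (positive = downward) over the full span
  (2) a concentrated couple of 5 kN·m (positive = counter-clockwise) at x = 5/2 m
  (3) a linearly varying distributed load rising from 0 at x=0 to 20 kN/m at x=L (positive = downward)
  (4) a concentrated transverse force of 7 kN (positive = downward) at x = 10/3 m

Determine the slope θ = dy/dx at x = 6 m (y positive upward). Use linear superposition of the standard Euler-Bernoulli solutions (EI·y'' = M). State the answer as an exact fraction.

θ(6) = 2753/720000 rad

Load 1 — uniform load w=10 kN/m over full span:
  θ_1 = -wx(L-x)(L-2x)/(12EI) = -10·6·(10-6)·(10-2·6)/(12·20000) = 1/500 rad
Load 2 — applied couple M₀=5 kN·m at a=5/2 m (b=L-a=15/2):
  θ_2 = (R_Ax²/2 - M_Ax - M₀(x-a))/EI  [x>a] with R_A=9/16, M_A=-15/16 = ((9/16)·6²/2 - (-15/16)·6 - 5·(6-(5/2)))/20000 = -7/80000 rad
Load 3 — triangular load w₀=20 kN/m (0→w₀ over full span):
  θ_3 = -w₀(2x(L-x)(L-2x)(x+2L)+x²(L-x)²)/(120LEI) = -20·(2·6·(10-6)·(10-2·6)·(6+2·10)+6²·(10-6)²)/(120·10·20000) = 1/625 rad
Load 4 — point force P=7 kN at a=10/3 m (b=L-a=20/3):
  θ_4 = Pa²(L-x)(2bL-(3b+a)(L-x))/(2L³EI)  [x>a] = 7·(10/3)²·(10-6)·(2·(20/3)·10-(3·(20/3)+(10/3))·(10-6))/(2·10³·20000) = 7/22500 rad
Superposition: θ = Σ θ_i = 2753/720000 rad ≈ 0.003824 rad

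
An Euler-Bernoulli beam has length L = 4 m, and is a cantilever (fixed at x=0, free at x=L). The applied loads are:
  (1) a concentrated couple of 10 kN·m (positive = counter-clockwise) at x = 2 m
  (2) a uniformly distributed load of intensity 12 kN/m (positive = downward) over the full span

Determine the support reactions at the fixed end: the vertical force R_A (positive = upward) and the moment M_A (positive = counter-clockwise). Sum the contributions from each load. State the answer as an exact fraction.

R_A = 48 kN, M_A = 86 kN·m

Load 1 — applied couple M₀=10 kN·m at a=2 m (b=L-a=2):
  R_A = 0 kN
  M_A = -M₀ = -10 kN·m
Load 2 — uniform load w=12 kN/m over full span:
  R_A = wL = 12·4 = 48 kN
  M_A = wL²/2 = 12·4²/2 = 96 kN·m
Superposition: R_A = 48 kN, M_A = 86 kN·m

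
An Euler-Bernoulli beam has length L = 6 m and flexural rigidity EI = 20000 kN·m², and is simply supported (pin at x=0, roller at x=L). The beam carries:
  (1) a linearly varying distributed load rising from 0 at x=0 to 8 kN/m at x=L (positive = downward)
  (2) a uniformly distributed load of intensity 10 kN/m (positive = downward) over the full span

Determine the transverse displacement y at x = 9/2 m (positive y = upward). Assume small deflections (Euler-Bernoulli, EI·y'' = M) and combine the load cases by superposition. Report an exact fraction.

y(9/2) = -2727/320000 m

Load 1 — triangular load w₀=8 kN/m (0→w₀ over full span):
  y_1 = -w₀x(7L⁴-10L²x²+3x⁴)/(360LEI) = -8·(9/2)·(7·6⁴-10·6²·(9/2)²+3·(9/2)⁴)/(360·6·20000) = -3213/1280000 m
Load 2 — uniform load w=10 kN/m over full span:
  y_2 = -wx(L³-2Lx²+x³)/(24EI) = -10·(9/2)·(6³-2·6·(9/2)²+(9/2)³)/(24·20000) = -1539/256000 m
Superposition: y = Σ y_i = -2727/320000 m ≈ -0.008522 m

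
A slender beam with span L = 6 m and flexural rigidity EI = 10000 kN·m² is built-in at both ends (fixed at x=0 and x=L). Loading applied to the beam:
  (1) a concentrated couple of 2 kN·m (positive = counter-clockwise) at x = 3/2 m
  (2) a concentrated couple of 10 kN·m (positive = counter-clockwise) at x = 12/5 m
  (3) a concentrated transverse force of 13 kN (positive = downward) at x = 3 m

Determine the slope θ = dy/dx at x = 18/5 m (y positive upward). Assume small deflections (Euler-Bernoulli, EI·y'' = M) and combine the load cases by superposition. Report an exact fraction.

Load 1 — applied couple M₀=2 kN·m at a=3/2 m (b=L-a=9/2):
  θ_1 = (R_Ax²/2 - M_Ax - M₀(x-a))/EI  [x>a] with R_A=3/8, M_A=-3/8 = ((3/8)·(18/5)²/2 - (-3/8)·(18/5) - 2·((18/5)-(3/2)))/10000 = -21/500000 rad
Load 2 — applied couple M₀=10 kN·m at a=12/5 m (b=L-a=18/5):
  θ_2 = (R_Ax²/2 - M_Ax - M₀(x-a))/EI  [x>a] with R_A=12/5, M_A=6/5 = ((12/5)·(18/5)²/2 - (6/5)·(18/5) - 10·((18/5)-(12/5)))/10000 = -6/78125 rad
Load 3 — point force P=13 kN at a=3 m (b=L-a=3):
  θ_3 = Pa²(L-x)(2bL-(3b+a)(L-x))/(2L³EI)  [x>a] = 13·3²·(6-(18/5))·(2·3·6-(3·3+3)·(6-(18/5)))/(2·6³·10000) = 117/250000 rad
Superposition: θ = Σ θ_i = 873/2500000 rad ≈ 0.000349 rad

θ(18/5) = 873/2500000 rad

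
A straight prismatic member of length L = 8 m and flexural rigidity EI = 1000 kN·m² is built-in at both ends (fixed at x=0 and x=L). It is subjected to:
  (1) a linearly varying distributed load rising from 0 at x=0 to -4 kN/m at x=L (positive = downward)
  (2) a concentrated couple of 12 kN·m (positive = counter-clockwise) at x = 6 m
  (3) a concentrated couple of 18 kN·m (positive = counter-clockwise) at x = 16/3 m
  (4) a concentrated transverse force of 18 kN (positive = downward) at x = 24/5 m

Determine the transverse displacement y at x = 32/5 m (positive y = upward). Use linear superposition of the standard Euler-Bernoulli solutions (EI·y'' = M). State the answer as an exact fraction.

y(32/5) = -17429/1171875 m

Load 1 — triangular load w₀=-4 kN/m (0→w₀ over full span):
  y_1 = -w₀x²(L-x)²(x+2L)/(120LEI) = -(-4)·(32/5)²·(8-(32/5))²·((32/5)+2·8)/(120·8·1000) = 57344/5859375 m
Load 2 — applied couple M₀=12 kN·m at a=6 m (b=L-a=2):
  y_2 = (R_Ax³/6 - M_Ax²/2 - M₀(x-a)²/2)/EI  [x>a] with R_A=27/16, M_A=15/4 = ((27/16)·(32/5)³/6 - (15/4)·(32/5)²/2 - 12·((32/5)-6)²/2)/1000 = -63/15625 m
Load 3 — applied couple M₀=18 kN·m at a=16/3 m (b=L-a=8/3):
  y_3 = (R_Ax³/6 - M_Ax²/2 - M₀(x-a)²/2)/EI  [x>a] with R_A=3, M_A=6 = (3·(32/5)³/6 - 6·(32/5)²/2 - 18·((32/5)-(16/3))²/2)/1000 = -32/15625 m
Load 4 — point force P=18 kN at a=24/5 m (b=L-a=16/5):
  y_4 = -Pa²(L-x)²(3bL-(3b+a)(L-x))/(6L³EI)  [x>a] = -18·(24/5)²·(8-(32/5))²·(3·(16/5)·8-(3·(16/5)+(24/5))·(8-(32/5)))/(6·8³·1000) = -36288/1953125 m
Superposition: y = Σ y_i = -17429/1171875 m ≈ -0.014873 m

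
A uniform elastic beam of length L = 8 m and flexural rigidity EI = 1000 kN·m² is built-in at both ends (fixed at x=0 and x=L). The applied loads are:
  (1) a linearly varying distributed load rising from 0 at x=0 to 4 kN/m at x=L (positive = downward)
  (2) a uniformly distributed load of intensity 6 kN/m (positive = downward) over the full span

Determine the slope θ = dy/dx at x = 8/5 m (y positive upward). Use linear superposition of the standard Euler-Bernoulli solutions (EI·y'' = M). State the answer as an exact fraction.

Load 1 — triangular load w₀=4 kN/m (0→w₀ over full span):
  θ_1 = -w₀(2x(L-x)(L-2x)(x+2L)+x²(L-x)²)/(120LEI) = -4·(2·(8/5)·(8-(8/5))·(8-2·(8/5))·((8/5)+2·8)+(8/5)²·(8-(8/5))²)/(120·8·1000) = -1792/234375 rad
Load 2 — uniform load w=6 kN/m over full span:
  θ_2 = -wx(L-x)(L-2x)/(12EI) = -6·(8/5)·(8-(8/5))·(8-2·(8/5))/(12·1000) = -384/15625 rad
Superposition: θ = Σ θ_i = -7552/234375 rad ≈ -0.032222 rad

θ(8/5) = -7552/234375 rad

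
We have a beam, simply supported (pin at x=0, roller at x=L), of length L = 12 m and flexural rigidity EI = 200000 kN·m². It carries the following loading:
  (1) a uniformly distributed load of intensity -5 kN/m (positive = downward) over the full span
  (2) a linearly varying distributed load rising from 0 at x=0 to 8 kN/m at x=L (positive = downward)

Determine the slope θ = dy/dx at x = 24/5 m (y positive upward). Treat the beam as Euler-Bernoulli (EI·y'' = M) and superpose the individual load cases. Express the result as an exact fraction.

Load 1 — uniform load w=-5 kN/m over full span:
  θ_1 = -w(L³-6Lx²+4x³)/(24EI) = -(-5)·(12³-6·12·(24/5)²+4·(24/5)³)/(24·200000) = 333/625000 rad
Load 2 — triangular load w₀=8 kN/m (0→w₀ over full span):
  θ_2 = -w₀(7L⁴-30L²x²+15x⁴)/(360LEI) = -8·(7·12⁴-30·12²·(24/5)²+15·(24/5)⁴)/(360·12·200000) = -969/1953125 rad
Superposition: θ = Σ θ_i = 573/15625000 rad ≈ 0.000037 rad

θ(24/5) = 573/15625000 rad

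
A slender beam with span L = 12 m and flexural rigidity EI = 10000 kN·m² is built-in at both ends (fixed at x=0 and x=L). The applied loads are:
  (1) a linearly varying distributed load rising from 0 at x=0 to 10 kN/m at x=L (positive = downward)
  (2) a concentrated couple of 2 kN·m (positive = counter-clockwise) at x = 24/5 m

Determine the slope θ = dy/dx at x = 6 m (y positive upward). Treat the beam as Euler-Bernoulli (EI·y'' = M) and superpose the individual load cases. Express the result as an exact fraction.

Load 1 — triangular load w₀=10 kN/m (0→w₀ over full span):
  θ_1 = -w₀(2x(L-x)(L-2x)(x+2L)+x²(L-x)²)/(120LEI) = -10·(2·6·(12-6)·(12-2·6)·(6+2·12)+6²·(12-6)²)/(120·12·10000) = -9/10000 rad
Load 2 — applied couple M₀=2 kN·m at a=24/5 m (b=L-a=36/5):
  θ_2 = (R_Ax²/2 - M_Ax - M₀(x-a))/EI  [x>a] with R_A=6/25, M_A=6/25 = ((6/25)·6²/2 - (6/25)·6 - 2·(6-(24/5)))/10000 = 3/62500 rad
Superposition: θ = Σ θ_i = -213/250000 rad ≈ -0.000852 rad

θ(6) = -213/250000 rad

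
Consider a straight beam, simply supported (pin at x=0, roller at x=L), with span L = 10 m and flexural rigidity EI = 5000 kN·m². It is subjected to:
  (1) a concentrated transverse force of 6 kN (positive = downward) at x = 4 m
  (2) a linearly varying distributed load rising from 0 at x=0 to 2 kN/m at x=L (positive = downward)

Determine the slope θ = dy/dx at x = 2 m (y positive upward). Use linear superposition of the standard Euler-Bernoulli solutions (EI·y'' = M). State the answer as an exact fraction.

θ(2) = -143/11250 rad

Load 1 — point force P=6 kN at a=4 m (b=L-a=6):
  θ_1 = -Pb(L²-b²-3x²)/(6LEI)  [x≤a] = -6·6·(10²-6²-3·2²)/(6·10·5000) = -39/6250 rad
Load 2 — triangular load w₀=2 kN/m (0→w₀ over full span):
  θ_2 = -w₀(7L⁴-30L²x²+15x⁴)/(360LEI) = -2·(7·10⁴-30·10²·2²+15·2⁴)/(360·10·5000) = -182/28125 rad
Superposition: θ = Σ θ_i = -143/11250 rad ≈ -0.012711 rad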